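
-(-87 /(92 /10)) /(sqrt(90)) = 29*sqrt(10) /92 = 1.00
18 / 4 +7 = 23 / 2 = 11.50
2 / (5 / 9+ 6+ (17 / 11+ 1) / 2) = 198 / 775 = 0.26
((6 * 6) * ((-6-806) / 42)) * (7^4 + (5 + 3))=-1676664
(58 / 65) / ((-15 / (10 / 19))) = -116 / 3705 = -0.03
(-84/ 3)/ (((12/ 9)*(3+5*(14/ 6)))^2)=-567/ 7744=-0.07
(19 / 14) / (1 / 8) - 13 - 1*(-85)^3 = 4298860 / 7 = 614122.86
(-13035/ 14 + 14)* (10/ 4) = -2292.68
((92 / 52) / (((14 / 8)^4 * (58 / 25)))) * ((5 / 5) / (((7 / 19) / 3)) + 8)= 8316800 / 6336239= 1.31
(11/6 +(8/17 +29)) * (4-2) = 3193/51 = 62.61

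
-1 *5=-5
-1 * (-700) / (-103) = -700 / 103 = -6.80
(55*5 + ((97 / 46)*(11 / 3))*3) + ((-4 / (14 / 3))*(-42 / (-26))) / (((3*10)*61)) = 54387767 / 182390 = 298.19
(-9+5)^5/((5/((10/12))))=-512/3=-170.67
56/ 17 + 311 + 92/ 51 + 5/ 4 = 64739/ 204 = 317.35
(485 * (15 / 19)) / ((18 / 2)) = 2425 / 57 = 42.54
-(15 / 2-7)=-1 / 2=-0.50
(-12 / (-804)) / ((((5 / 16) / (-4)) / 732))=-46848 / 335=-139.84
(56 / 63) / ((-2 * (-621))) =4 / 5589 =0.00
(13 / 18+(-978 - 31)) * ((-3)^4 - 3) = -235937 / 3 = -78645.67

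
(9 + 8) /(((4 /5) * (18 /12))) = 85 /6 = 14.17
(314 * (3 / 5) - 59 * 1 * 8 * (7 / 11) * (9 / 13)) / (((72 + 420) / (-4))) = 4658 / 29315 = 0.16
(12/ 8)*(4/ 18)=0.33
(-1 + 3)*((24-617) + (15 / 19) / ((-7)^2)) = -1104136 / 931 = -1185.97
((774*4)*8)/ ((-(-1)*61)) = 24768/ 61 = 406.03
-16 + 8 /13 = -200 /13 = -15.38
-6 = -6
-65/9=-7.22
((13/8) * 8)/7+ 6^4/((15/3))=9137/35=261.06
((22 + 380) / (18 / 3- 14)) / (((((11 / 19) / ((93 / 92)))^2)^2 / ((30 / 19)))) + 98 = -1341384251265629 / 2097741865472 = -639.44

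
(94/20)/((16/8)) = 2.35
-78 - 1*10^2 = -178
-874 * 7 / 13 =-6118 / 13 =-470.62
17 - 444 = -427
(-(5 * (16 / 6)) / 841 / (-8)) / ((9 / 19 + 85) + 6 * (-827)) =-95 / 233766042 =-0.00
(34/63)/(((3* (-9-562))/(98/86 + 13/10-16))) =14161/3314655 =0.00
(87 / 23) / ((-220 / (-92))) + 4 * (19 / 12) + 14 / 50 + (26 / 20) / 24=36297 / 4400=8.25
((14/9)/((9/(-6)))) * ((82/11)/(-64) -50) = 51.97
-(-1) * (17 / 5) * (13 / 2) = 221 / 10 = 22.10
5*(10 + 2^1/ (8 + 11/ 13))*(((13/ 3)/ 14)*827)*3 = 903084/ 23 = 39264.52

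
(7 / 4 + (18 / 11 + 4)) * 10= 1625 / 22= 73.86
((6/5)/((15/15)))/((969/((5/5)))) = 2/1615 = 0.00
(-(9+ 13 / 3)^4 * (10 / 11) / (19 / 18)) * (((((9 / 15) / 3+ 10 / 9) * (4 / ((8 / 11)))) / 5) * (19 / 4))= -15104000 / 81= -186469.14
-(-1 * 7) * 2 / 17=14 / 17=0.82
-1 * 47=-47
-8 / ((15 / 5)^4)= -8 / 81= -0.10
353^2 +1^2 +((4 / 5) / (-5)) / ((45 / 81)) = 15576214 / 125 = 124609.71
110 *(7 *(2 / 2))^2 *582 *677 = 2123735460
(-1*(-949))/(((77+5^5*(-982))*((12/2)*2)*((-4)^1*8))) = 949/1178370432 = 0.00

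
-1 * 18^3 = -5832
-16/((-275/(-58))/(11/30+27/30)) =-17632/4125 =-4.27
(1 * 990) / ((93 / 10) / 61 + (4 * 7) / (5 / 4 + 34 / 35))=187812900 / 2420123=77.60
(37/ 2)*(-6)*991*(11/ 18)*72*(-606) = 2933066664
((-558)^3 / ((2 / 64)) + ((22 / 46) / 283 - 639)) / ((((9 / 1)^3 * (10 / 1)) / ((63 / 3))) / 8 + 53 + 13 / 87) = -88154437893428256 / 1530767093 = -57588406.69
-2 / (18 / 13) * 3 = -13 / 3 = -4.33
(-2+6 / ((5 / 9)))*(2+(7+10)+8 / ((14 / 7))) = 1012 / 5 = 202.40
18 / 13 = 1.38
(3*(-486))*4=-5832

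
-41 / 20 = -2.05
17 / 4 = 4.25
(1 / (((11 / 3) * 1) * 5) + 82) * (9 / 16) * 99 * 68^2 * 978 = 103320631026 / 5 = 20664126205.20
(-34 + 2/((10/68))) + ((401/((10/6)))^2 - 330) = 1438449/25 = 57537.96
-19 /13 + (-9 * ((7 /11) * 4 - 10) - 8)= 8241 /143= 57.63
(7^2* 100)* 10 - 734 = 48266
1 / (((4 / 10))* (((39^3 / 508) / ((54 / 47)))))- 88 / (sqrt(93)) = 2540 / 103259- 88* sqrt(93) / 93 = -9.10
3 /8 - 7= -53 /8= -6.62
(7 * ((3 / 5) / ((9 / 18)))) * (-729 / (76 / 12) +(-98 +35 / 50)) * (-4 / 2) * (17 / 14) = 2058207 / 475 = 4333.07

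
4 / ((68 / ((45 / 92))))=45 / 1564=0.03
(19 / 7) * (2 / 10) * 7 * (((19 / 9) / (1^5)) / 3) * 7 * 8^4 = 10350592 / 135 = 76671.05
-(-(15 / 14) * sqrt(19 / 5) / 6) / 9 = sqrt(95) / 252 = 0.04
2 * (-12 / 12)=-2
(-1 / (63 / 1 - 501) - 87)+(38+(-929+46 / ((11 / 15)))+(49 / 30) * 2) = -21970171 / 24090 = -912.00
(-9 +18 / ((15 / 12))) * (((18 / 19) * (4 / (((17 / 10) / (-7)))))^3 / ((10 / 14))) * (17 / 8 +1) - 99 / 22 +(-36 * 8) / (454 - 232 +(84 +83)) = -2353251690170559 / 26217251726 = -89759.66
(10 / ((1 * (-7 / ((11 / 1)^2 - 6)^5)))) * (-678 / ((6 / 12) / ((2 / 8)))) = 68185008656250 / 7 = 9740715522321.43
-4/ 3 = -1.33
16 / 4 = 4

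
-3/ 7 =-0.43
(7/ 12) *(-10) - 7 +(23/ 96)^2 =-117743/ 9216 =-12.78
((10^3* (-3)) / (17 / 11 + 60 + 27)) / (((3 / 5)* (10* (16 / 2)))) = -1375 / 1948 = -0.71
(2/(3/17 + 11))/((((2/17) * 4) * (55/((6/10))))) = 0.00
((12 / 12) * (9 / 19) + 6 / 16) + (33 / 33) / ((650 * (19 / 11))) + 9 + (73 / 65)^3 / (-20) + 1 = 2249686379 / 208715000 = 10.78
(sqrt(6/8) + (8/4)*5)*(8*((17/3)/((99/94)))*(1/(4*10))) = 799*sqrt(3)/1485 + 3196/297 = 11.69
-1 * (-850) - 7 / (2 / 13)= 1609 / 2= 804.50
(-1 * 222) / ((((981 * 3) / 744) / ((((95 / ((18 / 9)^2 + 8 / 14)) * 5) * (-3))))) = 3813775 / 218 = 17494.38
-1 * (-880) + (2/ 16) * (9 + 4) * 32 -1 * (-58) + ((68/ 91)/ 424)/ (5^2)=238738517/ 241150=990.00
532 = 532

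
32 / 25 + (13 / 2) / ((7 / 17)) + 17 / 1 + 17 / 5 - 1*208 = -59687 / 350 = -170.53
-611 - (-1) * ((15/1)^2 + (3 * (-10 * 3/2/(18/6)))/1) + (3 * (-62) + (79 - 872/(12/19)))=-5666/3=-1888.67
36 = 36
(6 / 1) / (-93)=-2 / 31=-0.06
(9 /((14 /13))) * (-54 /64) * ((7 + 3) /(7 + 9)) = -15795 /3584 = -4.41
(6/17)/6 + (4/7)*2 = 1.20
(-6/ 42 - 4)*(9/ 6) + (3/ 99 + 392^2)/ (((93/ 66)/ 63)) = 2981694147/ 434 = 6870263.01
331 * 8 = 2648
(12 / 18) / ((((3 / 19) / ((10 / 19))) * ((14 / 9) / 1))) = 10 / 7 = 1.43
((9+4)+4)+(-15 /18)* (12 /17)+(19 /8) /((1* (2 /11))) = 29.47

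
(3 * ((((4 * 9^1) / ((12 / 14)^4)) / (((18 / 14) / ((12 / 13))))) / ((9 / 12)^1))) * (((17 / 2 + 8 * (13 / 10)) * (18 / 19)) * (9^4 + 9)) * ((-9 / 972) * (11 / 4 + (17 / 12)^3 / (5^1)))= -246254533721 / 355680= -692348.55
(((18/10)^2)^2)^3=282429536481/244140625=1156.83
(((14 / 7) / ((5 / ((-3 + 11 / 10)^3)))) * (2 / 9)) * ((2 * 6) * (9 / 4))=-16.46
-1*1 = -1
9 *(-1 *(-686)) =6174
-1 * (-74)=74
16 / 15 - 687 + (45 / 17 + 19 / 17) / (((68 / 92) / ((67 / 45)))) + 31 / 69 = -202770212 / 299115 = -677.90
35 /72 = 0.49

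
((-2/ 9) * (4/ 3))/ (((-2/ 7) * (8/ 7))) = 49/ 54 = 0.91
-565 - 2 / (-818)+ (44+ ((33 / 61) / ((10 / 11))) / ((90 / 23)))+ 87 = -3247203253 / 7484700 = -433.85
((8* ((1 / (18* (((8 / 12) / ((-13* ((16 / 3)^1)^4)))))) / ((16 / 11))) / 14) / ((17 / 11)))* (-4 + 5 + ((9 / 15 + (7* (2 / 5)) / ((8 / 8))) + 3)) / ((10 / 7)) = -119195648 / 103275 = -1154.16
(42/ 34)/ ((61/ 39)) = 819/ 1037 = 0.79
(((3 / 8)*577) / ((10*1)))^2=2996361 / 6400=468.18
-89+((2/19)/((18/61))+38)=-8660/171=-50.64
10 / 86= 5 / 43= 0.12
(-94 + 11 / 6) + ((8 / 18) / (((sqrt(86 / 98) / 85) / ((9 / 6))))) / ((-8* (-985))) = -92.16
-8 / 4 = -2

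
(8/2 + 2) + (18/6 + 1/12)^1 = 109/12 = 9.08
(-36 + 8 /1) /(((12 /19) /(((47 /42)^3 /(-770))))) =0.08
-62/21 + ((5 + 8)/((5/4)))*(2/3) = 418/105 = 3.98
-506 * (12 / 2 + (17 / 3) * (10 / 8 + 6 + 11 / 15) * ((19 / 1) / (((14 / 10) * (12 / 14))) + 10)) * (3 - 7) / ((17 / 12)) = 256773748 / 153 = 1678259.79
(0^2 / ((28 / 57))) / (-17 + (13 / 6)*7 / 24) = 0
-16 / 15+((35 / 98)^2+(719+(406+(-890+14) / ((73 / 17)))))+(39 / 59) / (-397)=63358608457 / 68863620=920.06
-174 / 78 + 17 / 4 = 105 / 52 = 2.02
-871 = -871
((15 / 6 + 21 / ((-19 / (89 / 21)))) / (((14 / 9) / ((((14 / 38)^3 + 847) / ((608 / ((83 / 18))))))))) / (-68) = 1429446833 / 10775982848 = 0.13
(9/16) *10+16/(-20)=193/40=4.82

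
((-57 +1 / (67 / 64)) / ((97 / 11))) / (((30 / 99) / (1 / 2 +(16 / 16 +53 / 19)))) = -44435919 / 493924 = -89.97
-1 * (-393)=393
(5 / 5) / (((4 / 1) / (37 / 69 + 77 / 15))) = 163 / 115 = 1.42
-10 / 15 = -2 / 3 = -0.67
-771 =-771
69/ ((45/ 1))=23/ 15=1.53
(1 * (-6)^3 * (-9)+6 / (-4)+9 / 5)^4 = 142906869159002001 / 10000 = 14290686915900.20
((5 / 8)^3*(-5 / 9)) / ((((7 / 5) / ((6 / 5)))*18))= -625 / 96768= -0.01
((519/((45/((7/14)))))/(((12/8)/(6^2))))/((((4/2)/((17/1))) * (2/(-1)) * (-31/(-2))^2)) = -11764/4805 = -2.45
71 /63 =1.13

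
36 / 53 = 0.68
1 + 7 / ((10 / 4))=19 / 5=3.80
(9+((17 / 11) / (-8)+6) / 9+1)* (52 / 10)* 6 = 109603 / 330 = 332.13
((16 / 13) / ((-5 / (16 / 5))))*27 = -6912 / 325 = -21.27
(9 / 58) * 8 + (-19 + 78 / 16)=-2989 / 232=-12.88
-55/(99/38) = -190/9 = -21.11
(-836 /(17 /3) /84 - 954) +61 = -106476 /119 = -894.76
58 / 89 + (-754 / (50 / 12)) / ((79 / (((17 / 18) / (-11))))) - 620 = -3591435548 / 5800575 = -619.15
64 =64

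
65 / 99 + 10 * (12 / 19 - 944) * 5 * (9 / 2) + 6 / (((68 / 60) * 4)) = -13574614765 / 63954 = -212255.91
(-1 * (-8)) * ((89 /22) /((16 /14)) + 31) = 6079 /22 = 276.32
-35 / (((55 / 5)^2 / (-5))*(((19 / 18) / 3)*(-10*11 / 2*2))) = -945 / 25289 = -0.04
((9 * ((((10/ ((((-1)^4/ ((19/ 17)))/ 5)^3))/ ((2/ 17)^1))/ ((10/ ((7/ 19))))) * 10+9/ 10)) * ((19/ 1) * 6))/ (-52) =-8103528063/ 75140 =-107845.73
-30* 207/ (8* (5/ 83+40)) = -19.38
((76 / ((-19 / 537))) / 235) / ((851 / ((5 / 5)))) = -2148 / 199985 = -0.01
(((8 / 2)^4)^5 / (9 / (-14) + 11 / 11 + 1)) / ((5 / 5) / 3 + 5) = 2886218022912 / 19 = 151906211732.21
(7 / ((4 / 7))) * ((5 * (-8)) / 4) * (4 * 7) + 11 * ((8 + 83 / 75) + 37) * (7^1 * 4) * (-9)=-3280942 / 25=-131237.68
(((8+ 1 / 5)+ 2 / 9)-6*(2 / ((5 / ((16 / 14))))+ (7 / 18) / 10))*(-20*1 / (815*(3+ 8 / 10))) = -6862 / 195111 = -0.04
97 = 97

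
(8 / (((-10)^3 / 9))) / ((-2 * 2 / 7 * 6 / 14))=147 / 500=0.29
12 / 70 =6 / 35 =0.17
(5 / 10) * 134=67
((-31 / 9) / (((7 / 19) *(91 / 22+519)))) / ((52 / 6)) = -6479 / 3141957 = -0.00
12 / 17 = 0.71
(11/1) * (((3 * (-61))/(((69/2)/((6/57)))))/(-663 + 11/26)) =69784/7528199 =0.01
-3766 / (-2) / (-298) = -1883 / 298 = -6.32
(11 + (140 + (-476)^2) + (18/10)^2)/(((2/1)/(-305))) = -172881808/5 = -34576361.60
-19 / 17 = -1.12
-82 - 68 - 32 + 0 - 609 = -791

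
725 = 725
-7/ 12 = -0.58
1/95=0.01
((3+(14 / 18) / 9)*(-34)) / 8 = -2125 / 162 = -13.12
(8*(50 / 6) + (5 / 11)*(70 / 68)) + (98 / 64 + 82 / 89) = 111181385 / 1597728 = 69.59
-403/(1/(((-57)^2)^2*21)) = -89335436463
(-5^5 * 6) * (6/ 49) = -112500/ 49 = -2295.92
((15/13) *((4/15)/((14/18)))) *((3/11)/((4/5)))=135/1001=0.13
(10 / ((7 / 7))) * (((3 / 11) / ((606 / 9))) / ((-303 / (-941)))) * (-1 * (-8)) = 1.01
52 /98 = 0.53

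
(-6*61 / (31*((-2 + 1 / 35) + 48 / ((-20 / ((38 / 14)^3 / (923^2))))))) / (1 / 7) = 1247743732690 / 29764693989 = 41.92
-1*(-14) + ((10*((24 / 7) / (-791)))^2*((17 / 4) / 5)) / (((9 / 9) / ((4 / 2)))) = 429315086 / 30658369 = 14.00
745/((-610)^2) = 149/74420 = 0.00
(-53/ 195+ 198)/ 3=38557/ 585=65.91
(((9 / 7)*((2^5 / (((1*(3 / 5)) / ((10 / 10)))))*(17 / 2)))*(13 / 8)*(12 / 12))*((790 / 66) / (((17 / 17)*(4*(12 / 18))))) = 1309425 / 308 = 4251.38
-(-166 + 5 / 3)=493 / 3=164.33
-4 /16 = -1 /4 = -0.25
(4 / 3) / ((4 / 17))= 17 / 3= 5.67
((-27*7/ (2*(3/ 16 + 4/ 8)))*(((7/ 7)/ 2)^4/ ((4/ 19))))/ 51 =-1197/ 1496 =-0.80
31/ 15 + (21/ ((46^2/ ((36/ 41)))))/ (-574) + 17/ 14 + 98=9456717073/ 93371145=101.28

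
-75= -75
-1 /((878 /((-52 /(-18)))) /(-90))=130 /439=0.30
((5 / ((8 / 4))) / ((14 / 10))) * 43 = 76.79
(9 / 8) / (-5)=-9 / 40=-0.22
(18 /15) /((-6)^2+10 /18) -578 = -950756 /1645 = -577.97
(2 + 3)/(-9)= -5/9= -0.56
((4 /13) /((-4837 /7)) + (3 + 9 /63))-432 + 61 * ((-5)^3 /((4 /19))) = -36647.61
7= 7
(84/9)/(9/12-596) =-0.02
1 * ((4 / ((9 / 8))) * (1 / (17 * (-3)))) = -32 / 459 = -0.07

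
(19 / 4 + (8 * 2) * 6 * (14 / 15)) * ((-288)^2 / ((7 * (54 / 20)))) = 2898432 / 7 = 414061.71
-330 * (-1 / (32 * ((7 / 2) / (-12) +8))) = 99 / 74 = 1.34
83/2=41.50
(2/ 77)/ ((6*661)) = 1/ 152691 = 0.00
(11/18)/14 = 11/252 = 0.04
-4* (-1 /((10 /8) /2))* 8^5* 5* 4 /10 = 2097152 /5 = 419430.40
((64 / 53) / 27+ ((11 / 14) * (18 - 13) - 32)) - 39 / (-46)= -6261769 / 230391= -27.18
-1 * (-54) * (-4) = -216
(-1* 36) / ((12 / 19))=-57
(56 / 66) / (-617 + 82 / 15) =-140 / 100903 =-0.00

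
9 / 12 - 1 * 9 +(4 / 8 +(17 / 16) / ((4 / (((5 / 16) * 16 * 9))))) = 269 / 64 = 4.20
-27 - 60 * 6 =-387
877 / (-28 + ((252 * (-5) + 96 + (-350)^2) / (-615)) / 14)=-3775485 / 181208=-20.84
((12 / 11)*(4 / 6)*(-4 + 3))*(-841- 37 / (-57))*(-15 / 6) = -958000 / 627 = -1527.91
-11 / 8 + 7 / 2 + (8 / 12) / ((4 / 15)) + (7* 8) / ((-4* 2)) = -19 / 8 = -2.38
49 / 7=7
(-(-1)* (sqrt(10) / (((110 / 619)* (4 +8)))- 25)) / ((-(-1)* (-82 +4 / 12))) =15 / 49- 619* sqrt(10) / 107800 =0.29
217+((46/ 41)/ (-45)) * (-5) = 80119/ 369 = 217.12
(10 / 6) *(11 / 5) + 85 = 88.67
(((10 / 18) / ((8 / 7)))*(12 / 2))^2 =1225 / 144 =8.51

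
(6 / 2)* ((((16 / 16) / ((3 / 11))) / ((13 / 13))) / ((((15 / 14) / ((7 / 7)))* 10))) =77 / 75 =1.03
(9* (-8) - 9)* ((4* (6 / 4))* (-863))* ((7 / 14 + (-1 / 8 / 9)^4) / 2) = 11596069727 / 110592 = 104854.51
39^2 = 1521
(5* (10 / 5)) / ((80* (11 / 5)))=5 / 88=0.06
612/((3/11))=2244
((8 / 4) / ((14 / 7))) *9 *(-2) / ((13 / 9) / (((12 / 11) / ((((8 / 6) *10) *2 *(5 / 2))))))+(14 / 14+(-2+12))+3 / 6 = 80767 / 7150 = 11.30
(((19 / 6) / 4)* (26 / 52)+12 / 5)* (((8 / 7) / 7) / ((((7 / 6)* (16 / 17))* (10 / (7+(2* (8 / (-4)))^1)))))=0.12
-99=-99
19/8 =2.38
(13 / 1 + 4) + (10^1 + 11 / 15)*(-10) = -271 / 3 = -90.33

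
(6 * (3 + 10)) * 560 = 43680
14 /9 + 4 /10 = 88 /45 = 1.96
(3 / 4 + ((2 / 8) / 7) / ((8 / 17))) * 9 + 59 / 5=21541 / 1120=19.23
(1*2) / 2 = 1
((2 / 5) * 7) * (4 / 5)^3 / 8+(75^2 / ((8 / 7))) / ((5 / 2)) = 4922323 / 2500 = 1968.93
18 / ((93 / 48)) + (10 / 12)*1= 1883 / 186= 10.12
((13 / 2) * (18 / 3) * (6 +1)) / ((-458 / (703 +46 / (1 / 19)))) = -430521 / 458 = -940.00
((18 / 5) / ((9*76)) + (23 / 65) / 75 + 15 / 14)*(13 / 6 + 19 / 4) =58196197 / 7780500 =7.48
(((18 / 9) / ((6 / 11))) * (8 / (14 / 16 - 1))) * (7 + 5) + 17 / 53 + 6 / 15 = -746049 / 265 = -2815.28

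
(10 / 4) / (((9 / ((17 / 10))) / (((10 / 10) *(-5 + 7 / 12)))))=-901 / 432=-2.09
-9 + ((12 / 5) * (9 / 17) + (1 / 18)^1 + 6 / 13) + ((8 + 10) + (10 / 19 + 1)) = 4653583 / 377910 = 12.31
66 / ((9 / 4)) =88 / 3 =29.33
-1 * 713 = -713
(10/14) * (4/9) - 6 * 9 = -53.68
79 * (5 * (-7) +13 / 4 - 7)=-12245 / 4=-3061.25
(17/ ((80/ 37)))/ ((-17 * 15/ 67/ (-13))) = 32227/ 1200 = 26.86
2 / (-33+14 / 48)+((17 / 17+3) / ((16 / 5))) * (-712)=-698698 / 785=-890.06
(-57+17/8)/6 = -439/48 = -9.15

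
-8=-8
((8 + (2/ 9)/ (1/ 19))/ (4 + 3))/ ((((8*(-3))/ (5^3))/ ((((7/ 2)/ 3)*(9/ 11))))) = -625/ 72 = -8.68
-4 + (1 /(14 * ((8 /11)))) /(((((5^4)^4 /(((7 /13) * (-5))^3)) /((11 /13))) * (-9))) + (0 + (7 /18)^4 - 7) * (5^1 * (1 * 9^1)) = -64652924176635502063 /203329775390625000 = -317.97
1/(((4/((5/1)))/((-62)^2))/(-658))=-3161690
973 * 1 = 973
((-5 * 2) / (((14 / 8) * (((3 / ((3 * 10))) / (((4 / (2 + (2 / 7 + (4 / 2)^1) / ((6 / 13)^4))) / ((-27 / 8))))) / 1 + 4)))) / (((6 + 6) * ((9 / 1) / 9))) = 640 / 563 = 1.14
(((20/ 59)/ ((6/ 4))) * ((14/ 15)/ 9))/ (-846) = -56/ 2021517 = -0.00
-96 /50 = -48 /25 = -1.92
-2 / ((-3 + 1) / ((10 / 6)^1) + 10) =-0.23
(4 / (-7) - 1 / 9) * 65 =-2795 / 63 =-44.37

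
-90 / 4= -45 / 2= -22.50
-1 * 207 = -207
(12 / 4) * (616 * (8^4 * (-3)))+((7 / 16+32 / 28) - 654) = -2543394159 / 112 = -22708876.42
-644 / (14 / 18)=-828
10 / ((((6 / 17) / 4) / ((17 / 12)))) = 1445 / 9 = 160.56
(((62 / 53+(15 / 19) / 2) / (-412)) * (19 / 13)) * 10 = -15755 / 283868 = -0.06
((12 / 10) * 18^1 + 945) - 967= -2 / 5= -0.40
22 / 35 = 0.63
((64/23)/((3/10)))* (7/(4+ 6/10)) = 22400/1587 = 14.11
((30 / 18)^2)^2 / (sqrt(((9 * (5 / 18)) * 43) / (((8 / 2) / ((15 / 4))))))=0.77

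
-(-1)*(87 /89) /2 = 87 /178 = 0.49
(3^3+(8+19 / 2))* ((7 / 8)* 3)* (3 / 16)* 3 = 65.71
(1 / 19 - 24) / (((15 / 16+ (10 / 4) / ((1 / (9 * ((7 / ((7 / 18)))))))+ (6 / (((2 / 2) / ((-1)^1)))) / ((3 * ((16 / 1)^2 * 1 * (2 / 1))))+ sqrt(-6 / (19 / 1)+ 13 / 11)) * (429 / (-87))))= 3857473280 / 322430325319 - 9502720 * sqrt(37829) / 67387937991671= 0.01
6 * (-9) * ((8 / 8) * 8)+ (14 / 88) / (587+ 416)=-19065017 / 44132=-432.00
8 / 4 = 2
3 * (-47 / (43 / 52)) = -7332 / 43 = -170.51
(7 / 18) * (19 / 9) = 133 / 162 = 0.82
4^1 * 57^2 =12996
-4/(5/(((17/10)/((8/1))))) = -17/100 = -0.17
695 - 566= 129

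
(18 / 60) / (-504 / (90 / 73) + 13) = -3 / 3958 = -0.00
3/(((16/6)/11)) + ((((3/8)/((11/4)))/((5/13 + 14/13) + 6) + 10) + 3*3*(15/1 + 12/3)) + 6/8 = 1657207/8536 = 194.14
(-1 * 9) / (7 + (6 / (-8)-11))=36 / 19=1.89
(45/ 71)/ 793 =45/ 56303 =0.00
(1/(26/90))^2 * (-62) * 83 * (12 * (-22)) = 2751051600/169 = 16278411.83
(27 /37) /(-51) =-9 /629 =-0.01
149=149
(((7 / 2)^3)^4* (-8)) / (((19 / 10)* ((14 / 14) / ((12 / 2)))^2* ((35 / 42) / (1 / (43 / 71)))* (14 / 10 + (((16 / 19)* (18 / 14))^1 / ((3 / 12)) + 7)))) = -309560388250365 / 3883072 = -79720486.32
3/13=0.23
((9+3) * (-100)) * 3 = -3600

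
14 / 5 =2.80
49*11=539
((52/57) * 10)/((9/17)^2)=150280/4617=32.55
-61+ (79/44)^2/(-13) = -1541489/25168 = -61.25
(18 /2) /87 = 3 /29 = 0.10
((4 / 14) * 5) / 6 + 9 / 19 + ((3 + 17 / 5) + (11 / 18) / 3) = 262699 / 35910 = 7.32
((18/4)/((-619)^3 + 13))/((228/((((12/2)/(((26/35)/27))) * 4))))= -405/5579298244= -0.00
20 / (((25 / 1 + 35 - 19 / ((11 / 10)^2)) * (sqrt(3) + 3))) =121 / 536 - 121 * sqrt(3) / 1608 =0.10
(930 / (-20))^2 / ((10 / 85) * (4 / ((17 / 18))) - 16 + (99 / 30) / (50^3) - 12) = -781112812500 / 9934990463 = -78.62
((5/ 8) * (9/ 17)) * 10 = 225/ 68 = 3.31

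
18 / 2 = 9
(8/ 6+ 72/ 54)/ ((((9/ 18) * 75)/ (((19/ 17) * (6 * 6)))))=1216/ 425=2.86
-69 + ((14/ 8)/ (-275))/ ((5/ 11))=-34507/ 500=-69.01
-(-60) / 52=15 / 13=1.15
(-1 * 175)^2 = 30625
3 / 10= 0.30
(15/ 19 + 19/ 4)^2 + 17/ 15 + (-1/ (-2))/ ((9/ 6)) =2785687/ 86640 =32.15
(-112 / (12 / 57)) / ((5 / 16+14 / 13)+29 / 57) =-901056 / 3215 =-280.27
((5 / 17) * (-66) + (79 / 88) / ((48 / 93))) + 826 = 19348129 / 23936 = 808.33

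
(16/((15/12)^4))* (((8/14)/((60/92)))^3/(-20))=-0.22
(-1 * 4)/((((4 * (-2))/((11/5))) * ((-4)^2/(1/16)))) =11/2560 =0.00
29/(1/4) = 116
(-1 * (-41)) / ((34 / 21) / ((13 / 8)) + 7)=11193 / 2183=5.13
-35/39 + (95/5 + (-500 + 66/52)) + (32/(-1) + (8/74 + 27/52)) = -2955269/5772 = -512.00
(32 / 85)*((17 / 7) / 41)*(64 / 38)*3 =0.11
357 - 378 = -21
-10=-10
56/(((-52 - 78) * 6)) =-14/195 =-0.07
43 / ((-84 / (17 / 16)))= -0.54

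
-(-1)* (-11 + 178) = 167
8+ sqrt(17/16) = sqrt(17)/4+ 8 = 9.03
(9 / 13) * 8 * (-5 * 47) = -16920 / 13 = -1301.54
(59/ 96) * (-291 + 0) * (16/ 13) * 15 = -85845/ 26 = -3301.73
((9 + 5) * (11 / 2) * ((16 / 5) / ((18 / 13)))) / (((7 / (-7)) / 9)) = -1601.60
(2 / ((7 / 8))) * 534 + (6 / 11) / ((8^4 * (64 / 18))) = 6159335613 / 5046272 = 1220.57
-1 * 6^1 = -6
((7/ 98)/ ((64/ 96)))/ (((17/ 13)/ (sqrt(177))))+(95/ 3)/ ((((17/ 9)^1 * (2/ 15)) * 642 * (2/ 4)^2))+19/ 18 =2.93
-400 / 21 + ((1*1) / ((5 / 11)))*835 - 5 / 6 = 1817.12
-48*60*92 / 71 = -264960 / 71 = -3731.83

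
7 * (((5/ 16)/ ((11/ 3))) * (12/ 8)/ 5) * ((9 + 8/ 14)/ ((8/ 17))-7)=6723/ 2816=2.39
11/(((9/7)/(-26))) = -2002/9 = -222.44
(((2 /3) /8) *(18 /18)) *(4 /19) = 1 /57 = 0.02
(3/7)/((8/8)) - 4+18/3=17/7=2.43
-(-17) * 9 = 153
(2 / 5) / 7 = 2 / 35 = 0.06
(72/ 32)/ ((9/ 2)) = 1/ 2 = 0.50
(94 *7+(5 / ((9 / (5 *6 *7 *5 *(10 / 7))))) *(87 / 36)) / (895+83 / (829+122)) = 7622899 / 2553684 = 2.99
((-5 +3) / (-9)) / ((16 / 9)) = 1 / 8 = 0.12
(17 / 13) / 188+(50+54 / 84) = 866517 / 17108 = 50.65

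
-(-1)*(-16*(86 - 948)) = 13792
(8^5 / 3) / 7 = 32768 / 21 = 1560.38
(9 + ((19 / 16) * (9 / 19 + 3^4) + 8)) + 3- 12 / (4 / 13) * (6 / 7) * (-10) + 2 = 12685 / 28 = 453.04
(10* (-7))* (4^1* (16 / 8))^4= -286720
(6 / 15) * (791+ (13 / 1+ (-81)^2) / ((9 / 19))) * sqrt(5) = 52810 * sqrt(5) / 9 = 13120.75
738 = 738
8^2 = 64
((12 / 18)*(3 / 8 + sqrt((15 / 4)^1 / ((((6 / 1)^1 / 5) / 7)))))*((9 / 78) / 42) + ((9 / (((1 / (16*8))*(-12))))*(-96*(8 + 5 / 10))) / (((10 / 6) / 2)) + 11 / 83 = 5*sqrt(14) / 2184 + 56800574063 / 604240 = 94003.34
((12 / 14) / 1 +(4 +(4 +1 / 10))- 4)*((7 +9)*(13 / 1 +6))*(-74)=-3903056 / 35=-111515.89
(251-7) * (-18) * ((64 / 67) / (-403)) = 281088 / 27001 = 10.41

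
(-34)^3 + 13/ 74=-2908483/ 74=-39303.82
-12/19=-0.63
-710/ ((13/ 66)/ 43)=-2014980/ 13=-154998.46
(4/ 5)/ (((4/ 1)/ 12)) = 12/ 5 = 2.40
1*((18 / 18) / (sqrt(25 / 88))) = 2*sqrt(22) / 5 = 1.88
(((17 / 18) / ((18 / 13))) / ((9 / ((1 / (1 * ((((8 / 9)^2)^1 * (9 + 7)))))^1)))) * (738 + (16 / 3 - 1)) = 492167 / 110592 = 4.45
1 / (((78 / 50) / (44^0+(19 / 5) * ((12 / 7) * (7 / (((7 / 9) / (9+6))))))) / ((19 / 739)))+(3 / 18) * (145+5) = 7971100 / 201747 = 39.51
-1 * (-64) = 64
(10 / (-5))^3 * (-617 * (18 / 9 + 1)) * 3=44424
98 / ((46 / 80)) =3920 / 23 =170.43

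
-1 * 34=-34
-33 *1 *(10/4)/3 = -55/2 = -27.50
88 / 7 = 12.57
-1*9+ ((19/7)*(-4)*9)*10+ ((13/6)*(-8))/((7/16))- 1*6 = -21667/21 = -1031.76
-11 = -11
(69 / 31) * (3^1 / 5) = 207 / 155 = 1.34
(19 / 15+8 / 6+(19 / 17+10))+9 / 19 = 22919 / 1615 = 14.19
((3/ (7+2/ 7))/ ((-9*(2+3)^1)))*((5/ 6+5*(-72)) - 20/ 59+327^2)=-15534071/ 15930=-975.15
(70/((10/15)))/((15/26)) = 182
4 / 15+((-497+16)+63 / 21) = -7166 / 15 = -477.73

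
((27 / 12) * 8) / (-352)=-9 / 176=-0.05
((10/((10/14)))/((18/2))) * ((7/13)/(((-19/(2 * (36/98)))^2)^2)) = 373248/199317759277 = 0.00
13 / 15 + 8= 133 / 15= 8.87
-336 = -336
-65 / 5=-13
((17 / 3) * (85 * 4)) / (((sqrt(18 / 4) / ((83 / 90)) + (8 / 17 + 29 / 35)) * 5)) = -3662777000540 / 26363501907 + 1528559581500 * sqrt(2) / 8787833969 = 107.06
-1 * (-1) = 1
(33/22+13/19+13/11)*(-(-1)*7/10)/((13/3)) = 29547/54340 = 0.54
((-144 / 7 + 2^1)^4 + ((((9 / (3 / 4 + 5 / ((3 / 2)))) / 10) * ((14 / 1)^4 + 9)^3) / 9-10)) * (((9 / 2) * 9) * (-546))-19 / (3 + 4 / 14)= -242379817253243739799 / 7889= -30723769457883602.46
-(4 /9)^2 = -16 /81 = -0.20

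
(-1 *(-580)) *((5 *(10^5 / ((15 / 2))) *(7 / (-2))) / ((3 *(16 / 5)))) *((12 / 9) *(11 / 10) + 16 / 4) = -2080750000 / 27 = -77064814.81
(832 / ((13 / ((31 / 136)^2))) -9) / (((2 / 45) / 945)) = -34870500 / 289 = -120659.17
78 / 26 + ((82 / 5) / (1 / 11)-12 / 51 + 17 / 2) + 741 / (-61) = 1861593 / 10370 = 179.52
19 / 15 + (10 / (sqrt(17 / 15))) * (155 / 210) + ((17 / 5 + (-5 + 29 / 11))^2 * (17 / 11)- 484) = -48023156 / 99825 + 155 * sqrt(255) / 357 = -474.14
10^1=10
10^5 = 100000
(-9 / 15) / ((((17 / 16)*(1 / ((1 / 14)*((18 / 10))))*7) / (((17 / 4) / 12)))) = -9 / 2450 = -0.00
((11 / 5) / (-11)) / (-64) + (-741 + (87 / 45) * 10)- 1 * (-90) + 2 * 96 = -422077 / 960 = -439.66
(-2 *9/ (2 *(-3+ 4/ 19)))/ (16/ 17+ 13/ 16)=5168/ 2809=1.84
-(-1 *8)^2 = -64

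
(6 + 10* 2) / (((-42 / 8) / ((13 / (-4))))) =338 / 21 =16.10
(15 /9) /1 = 5 /3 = 1.67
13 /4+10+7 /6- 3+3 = 173 /12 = 14.42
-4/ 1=-4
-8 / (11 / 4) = -32 / 11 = -2.91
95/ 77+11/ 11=172/ 77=2.23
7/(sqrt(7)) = sqrt(7) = 2.65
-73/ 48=-1.52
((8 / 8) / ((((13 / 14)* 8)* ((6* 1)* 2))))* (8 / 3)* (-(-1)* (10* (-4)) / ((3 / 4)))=-560 / 351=-1.60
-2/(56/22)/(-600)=11/8400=0.00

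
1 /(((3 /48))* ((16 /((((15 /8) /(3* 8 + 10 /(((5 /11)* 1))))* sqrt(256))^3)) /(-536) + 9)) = 1.80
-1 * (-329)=329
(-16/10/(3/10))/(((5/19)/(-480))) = 9728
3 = 3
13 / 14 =0.93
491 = 491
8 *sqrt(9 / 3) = 8 *sqrt(3) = 13.86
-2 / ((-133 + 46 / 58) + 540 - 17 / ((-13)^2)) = -0.00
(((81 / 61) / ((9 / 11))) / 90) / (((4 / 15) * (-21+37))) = 33 / 7808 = 0.00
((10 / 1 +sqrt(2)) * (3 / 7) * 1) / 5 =0.98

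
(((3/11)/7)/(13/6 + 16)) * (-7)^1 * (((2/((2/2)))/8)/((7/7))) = -9/2398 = -0.00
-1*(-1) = 1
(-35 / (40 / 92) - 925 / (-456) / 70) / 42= -513727 / 268128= -1.92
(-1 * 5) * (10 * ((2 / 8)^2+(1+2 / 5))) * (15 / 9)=-121.88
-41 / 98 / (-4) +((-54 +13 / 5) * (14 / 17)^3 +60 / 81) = -7244138417 / 259995960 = -27.86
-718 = -718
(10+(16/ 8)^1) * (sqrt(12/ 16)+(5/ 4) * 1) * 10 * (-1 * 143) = -21450- 8580 * sqrt(3) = -36311.00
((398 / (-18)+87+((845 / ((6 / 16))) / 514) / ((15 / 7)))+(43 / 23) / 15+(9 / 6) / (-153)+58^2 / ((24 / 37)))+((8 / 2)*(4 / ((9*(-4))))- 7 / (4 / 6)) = 15803404909 / 3014610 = 5242.27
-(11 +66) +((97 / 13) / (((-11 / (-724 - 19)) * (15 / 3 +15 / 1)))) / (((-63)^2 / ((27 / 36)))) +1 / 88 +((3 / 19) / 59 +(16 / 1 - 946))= -1006.98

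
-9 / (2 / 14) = -63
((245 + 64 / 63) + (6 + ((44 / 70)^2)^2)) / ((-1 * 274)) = -3405740179 / 3700541250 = -0.92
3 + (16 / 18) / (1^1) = 35 / 9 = 3.89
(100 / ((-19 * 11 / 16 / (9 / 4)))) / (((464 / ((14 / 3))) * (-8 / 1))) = 525 / 24244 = 0.02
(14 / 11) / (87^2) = 14 / 83259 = 0.00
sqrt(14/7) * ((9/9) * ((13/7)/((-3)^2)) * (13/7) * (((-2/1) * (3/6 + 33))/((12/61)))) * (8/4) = -690703 * sqrt(2)/2646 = -369.16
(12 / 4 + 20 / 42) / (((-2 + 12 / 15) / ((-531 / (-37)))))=-41.57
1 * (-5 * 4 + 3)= -17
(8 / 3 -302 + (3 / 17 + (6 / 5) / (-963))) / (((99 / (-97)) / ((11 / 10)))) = 263921771 / 818550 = 322.43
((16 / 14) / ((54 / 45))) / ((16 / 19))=1.13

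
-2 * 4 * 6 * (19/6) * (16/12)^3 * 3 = -9728/9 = -1080.89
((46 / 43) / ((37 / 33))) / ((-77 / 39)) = -5382 / 11137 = -0.48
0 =0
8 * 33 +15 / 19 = 5031 / 19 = 264.79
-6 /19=-0.32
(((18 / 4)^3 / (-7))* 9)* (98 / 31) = -45927 / 124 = -370.38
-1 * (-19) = 19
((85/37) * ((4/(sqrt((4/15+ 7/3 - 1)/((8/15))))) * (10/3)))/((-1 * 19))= -3400 * sqrt(3)/6327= -0.93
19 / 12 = 1.58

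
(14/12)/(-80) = -0.01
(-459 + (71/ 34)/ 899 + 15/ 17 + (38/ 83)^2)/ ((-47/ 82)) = 3953253952633/ 4948375589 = 798.90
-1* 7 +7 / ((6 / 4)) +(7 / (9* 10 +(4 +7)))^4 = -2.33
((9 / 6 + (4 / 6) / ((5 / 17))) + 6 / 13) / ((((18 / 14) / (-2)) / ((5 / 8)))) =-11543 / 2808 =-4.11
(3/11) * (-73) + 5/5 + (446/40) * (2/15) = -28747/1650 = -17.42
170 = 170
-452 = -452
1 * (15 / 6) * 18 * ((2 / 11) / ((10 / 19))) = 171 / 11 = 15.55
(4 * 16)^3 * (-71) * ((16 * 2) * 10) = -5955911680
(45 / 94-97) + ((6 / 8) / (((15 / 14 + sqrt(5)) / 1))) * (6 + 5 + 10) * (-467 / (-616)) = -124710385 / 1249072 + 205947 * sqrt(5) / 66440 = -92.91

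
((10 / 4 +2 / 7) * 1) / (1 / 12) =234 / 7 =33.43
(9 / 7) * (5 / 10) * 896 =576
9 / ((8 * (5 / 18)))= 81 / 20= 4.05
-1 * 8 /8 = -1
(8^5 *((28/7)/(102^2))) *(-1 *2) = -65536/2601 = -25.20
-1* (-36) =36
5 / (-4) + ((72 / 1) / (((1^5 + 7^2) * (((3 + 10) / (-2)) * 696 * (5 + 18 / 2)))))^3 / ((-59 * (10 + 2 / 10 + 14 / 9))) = -17925689768347156007 / 14340551814677725000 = -1.25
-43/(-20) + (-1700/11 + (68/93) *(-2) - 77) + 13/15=-4705619/20460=-229.99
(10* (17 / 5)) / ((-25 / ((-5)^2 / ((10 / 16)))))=-272 / 5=-54.40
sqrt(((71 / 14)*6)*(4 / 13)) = 2*sqrt(19383) / 91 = 3.06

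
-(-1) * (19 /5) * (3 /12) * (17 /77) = 323 /1540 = 0.21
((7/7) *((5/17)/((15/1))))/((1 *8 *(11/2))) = 1/2244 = 0.00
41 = 41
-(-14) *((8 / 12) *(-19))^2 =20216 / 9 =2246.22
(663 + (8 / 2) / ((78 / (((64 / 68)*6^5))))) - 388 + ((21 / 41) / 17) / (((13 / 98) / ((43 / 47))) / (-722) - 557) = 9985851144713909 / 15355473434587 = 650.31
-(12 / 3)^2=-16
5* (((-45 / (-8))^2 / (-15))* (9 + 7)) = -675 / 4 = -168.75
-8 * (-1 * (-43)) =-344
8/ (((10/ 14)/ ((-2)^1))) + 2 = -20.40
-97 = -97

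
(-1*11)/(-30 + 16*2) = -11/2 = -5.50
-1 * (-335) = 335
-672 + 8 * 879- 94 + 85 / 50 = 62677 / 10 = 6267.70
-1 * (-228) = 228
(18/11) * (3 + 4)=126/11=11.45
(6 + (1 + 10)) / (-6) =-2.83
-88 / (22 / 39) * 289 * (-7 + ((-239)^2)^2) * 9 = -1323904180097304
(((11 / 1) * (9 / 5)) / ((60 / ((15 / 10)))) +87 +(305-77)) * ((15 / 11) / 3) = 63099 / 440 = 143.41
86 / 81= 1.06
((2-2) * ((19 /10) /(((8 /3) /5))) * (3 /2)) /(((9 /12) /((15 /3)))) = 0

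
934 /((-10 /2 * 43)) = -934 /215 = -4.34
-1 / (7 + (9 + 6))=-1 / 22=-0.05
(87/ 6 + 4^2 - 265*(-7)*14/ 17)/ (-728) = -52977/ 24752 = -2.14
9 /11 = 0.82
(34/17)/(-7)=-2/7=-0.29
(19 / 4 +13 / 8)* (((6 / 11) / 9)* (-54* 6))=-1377 / 11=-125.18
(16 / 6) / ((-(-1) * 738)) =0.00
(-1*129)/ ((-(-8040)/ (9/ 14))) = -387/ 37520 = -0.01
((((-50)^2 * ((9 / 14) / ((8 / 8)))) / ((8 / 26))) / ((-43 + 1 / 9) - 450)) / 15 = -43875 / 62104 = -0.71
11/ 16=0.69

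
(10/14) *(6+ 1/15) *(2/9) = 26/27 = 0.96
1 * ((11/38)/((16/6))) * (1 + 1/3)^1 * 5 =55/76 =0.72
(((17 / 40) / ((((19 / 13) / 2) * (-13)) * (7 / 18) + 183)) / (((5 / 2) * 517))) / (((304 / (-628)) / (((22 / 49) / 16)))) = -24021 / 225961148000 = -0.00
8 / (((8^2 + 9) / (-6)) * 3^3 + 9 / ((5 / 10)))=-16 / 621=-0.03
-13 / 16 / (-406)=13 / 6496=0.00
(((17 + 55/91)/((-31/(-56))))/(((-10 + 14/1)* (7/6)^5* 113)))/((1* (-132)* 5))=-2076192/42095568515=-0.00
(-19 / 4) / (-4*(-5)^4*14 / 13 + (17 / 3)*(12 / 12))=741 / 419116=0.00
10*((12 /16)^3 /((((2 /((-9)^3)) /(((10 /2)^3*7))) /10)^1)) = -13455175.78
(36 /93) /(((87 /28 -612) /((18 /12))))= -168 /176173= -0.00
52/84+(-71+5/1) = -1373/21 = -65.38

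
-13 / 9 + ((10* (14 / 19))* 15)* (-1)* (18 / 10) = -34267 / 171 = -200.39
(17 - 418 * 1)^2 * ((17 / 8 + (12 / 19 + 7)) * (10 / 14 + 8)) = 14546540863 / 1064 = 13671560.96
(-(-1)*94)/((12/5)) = 39.17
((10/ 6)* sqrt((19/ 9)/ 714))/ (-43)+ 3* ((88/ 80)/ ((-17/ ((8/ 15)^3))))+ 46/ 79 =0.55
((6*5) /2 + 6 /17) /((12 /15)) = 1305 /68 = 19.19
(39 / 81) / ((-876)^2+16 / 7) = 91 / 145034496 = 0.00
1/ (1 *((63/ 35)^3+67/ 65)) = 1625/ 11152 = 0.15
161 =161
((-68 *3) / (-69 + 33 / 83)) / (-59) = -2822 / 55991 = -0.05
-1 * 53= -53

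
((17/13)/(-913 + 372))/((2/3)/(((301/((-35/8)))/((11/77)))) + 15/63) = -20468/2004405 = -0.01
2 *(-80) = -160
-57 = -57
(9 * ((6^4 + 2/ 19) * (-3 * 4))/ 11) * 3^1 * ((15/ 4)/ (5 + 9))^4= -7212999375/ 36703744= -196.52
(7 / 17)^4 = 2401 / 83521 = 0.03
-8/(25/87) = -696/25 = -27.84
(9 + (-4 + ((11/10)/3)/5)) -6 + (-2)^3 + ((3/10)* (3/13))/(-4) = -8.94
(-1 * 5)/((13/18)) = -90/13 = -6.92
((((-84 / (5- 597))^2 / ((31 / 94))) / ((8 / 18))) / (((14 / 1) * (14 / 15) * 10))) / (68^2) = 11421 / 50236911616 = 0.00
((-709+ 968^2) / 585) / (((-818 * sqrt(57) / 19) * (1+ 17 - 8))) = -20807 * sqrt(57) / 319020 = -0.49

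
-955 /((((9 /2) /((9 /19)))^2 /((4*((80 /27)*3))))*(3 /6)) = -2444800 /3249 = -752.48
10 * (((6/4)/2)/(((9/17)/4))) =170/3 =56.67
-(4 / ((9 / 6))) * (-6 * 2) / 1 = 32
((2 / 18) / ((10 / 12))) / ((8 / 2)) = 1 / 30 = 0.03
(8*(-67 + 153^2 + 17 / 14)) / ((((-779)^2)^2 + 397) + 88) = 217870 / 429631999727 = 0.00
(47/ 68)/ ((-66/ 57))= -893/ 1496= -0.60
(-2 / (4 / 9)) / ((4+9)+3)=-9 / 32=-0.28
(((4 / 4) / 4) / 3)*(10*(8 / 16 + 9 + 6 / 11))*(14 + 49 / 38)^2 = 373004905 / 190608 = 1956.92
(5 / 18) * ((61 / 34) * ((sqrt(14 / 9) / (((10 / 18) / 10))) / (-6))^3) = -2135 * sqrt(14) / 306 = -26.11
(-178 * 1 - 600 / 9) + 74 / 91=-66572 / 273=-243.85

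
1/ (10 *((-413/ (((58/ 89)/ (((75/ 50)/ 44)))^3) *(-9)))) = 0.19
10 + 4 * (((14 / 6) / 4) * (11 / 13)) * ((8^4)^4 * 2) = 43347146413441414 / 39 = 1111465292652343.95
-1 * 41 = -41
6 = 6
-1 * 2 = -2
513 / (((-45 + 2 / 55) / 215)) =-6066225 / 2473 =-2452.98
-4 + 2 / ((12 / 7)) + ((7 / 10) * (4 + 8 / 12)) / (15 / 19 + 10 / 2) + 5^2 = 6251 / 275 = 22.73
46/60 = 23/30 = 0.77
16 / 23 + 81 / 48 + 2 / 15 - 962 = -5296349 / 5520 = -959.48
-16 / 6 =-8 / 3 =-2.67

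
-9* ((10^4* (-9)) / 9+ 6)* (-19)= -1708974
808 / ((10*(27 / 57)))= 7676 / 45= 170.58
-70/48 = -35/24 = -1.46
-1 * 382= -382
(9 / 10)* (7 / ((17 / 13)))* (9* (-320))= -235872 / 17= -13874.82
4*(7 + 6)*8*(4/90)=832/45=18.49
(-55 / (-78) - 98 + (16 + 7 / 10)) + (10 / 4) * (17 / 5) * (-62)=-118481 / 195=-607.59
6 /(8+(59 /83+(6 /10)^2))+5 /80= 36337 /50192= 0.72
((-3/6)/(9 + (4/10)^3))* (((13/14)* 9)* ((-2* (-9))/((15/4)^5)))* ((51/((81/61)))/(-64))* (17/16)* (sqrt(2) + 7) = 229177* sqrt(2)/32120550 + 229177/4588650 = 0.06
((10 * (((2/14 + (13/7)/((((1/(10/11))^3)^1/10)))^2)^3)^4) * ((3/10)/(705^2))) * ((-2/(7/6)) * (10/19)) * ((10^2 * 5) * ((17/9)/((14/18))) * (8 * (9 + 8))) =-3405023829881429506927967000.00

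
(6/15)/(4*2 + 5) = 2/65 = 0.03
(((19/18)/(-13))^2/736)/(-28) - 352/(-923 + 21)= 18054571567/46264877568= 0.39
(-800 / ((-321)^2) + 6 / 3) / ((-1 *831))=-205282 / 85627071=-0.00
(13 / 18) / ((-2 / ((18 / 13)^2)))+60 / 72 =11 / 78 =0.14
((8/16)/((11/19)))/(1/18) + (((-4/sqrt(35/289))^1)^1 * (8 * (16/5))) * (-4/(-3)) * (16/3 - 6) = 171/11 + 69632 * sqrt(35)/1575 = 277.10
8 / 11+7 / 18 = 221 / 198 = 1.12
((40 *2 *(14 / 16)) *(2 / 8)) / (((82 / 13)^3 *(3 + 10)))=5915 / 1102736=0.01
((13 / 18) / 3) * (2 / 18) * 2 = 13 / 243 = 0.05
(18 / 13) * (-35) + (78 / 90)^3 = -47.81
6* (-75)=-450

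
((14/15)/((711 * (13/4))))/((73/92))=5152/10121085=0.00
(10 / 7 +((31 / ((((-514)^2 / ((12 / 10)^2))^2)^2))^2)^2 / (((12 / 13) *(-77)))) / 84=1343856084063951976878316429292770994221500962436041636660238351050740833091746076976424186339560648969 / 79018737742960376240445006042414934460224256591239248235622015041783560985794669762253761291503906250000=0.02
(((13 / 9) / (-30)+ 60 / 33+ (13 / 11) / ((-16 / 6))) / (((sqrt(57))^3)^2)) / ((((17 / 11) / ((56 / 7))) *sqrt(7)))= 15763 *sqrt(7) / 2975125545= 0.00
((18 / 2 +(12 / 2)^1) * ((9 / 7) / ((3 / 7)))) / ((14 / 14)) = 45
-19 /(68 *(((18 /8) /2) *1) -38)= -38 /77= -0.49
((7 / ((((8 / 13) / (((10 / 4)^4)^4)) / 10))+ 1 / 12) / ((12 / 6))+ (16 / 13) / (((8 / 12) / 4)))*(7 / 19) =18953705896912759 / 388497408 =48787213.26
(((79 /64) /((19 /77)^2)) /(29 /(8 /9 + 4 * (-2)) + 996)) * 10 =0.20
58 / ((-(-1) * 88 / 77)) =203 / 4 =50.75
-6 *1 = -6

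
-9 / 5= -1.80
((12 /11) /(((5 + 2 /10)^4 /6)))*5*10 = 0.45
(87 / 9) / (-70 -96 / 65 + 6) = -0.15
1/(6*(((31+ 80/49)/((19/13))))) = 931/124722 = 0.01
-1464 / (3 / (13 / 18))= -3172 / 9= -352.44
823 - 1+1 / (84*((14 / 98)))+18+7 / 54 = 90743 / 108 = 840.21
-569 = -569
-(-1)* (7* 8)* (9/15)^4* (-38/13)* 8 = -1378944/8125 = -169.72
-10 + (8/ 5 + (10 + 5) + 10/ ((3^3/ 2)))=991/ 135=7.34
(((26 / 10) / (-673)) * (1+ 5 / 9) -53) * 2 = -3210574 / 30285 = -106.01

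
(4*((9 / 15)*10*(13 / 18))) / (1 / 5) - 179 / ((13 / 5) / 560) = -1500220 / 39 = -38467.18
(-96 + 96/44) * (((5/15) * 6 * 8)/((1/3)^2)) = -13509.82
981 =981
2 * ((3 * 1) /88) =3 /44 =0.07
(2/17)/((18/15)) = 5/51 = 0.10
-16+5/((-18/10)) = -169/9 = -18.78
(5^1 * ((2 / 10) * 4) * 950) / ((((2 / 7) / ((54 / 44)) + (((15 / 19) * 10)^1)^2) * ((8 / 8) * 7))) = 4629825 / 533548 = 8.68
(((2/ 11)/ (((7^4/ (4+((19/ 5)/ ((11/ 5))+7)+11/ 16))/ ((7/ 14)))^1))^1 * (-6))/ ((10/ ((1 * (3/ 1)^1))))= -21249/ 23241680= -0.00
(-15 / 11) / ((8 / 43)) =-7.33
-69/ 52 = -1.33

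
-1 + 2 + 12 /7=19 /7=2.71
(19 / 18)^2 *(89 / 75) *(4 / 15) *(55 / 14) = 353419 / 255150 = 1.39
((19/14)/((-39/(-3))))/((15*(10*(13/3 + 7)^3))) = 171/357666400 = 0.00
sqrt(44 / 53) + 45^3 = 2 * sqrt(583) / 53 + 91125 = 91125.91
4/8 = 1/2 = 0.50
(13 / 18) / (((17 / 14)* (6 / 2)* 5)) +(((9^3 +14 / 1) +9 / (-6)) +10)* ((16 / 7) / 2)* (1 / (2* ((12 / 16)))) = 9198997 / 16065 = 572.61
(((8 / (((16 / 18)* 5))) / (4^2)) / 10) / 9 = 1 / 800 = 0.00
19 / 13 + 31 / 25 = 878 / 325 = 2.70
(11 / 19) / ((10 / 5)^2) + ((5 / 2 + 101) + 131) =17833 / 76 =234.64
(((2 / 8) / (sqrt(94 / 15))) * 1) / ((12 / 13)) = 13 * sqrt(1410) / 4512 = 0.11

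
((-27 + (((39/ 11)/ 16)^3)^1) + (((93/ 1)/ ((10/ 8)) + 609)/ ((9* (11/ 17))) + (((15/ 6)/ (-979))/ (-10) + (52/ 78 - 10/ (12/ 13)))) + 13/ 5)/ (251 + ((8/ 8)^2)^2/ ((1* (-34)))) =10244186236001/ 31052103075840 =0.33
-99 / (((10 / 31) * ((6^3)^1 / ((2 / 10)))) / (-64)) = 1364 / 75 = 18.19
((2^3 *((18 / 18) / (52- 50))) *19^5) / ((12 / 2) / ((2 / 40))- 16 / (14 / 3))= 17332693 / 204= 84964.18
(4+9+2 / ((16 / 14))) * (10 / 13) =295 / 26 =11.35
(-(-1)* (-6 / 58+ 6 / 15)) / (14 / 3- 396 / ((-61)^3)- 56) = -29280549 / 5068313470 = -0.01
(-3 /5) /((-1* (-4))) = -3 /20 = -0.15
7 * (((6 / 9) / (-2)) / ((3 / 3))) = -7 / 3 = -2.33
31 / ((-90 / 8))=-2.76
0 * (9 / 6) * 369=0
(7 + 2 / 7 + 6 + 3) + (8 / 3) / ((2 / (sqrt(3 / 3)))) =370 / 21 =17.62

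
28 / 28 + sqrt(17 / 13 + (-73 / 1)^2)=1 + sqrt(900822) / 13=74.01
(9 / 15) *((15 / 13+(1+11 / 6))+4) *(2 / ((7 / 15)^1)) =20.54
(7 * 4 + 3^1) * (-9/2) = -279/2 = -139.50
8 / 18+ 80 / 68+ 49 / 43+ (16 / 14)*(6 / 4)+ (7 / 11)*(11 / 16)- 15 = -7433149 / 736848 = -10.09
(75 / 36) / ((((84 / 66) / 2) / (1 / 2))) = 275 / 168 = 1.64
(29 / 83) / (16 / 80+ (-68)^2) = 145 / 1919043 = 0.00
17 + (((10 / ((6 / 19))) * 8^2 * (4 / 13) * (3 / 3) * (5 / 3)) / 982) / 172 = 42008957 / 2470221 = 17.01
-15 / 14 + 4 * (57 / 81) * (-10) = -11045 / 378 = -29.22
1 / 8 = 0.12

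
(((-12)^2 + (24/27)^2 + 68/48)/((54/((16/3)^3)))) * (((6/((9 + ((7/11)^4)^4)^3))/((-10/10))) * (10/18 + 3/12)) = -4264905538146310302383647176600823940259336575813768232928/1566480262289413739802118465494282381815775000006923859375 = -2.72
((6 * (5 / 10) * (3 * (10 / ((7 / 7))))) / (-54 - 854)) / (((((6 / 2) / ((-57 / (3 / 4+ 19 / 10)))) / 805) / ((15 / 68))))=126.20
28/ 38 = 14/ 19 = 0.74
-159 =-159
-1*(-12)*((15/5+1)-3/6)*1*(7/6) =49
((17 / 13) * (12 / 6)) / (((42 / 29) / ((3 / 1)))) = 493 / 91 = 5.42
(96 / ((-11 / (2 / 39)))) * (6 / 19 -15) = 17856 / 2717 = 6.57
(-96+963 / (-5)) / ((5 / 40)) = -11544 / 5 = -2308.80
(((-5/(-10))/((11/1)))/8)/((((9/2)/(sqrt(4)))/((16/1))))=0.04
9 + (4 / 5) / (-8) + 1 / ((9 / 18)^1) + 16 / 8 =129 / 10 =12.90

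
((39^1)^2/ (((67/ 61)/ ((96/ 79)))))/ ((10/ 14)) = 2355.90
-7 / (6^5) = -7 / 7776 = -0.00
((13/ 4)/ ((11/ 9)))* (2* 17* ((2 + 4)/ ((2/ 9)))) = 53703/ 22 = 2441.05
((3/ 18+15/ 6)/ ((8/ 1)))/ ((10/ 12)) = 2/ 5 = 0.40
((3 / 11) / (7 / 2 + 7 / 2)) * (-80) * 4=-960 / 77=-12.47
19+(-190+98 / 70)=-848 / 5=-169.60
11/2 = 5.50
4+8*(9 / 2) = 40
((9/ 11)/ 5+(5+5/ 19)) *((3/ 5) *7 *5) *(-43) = -5120913/ 1045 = -4900.40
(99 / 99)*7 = 7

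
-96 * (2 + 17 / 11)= -3744 / 11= -340.36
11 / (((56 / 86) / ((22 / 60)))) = 5203 / 840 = 6.19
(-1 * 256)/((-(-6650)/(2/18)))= -128/29925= -0.00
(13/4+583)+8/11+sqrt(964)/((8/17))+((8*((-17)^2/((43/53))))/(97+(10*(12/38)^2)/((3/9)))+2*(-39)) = 17*sqrt(241)/4+36707231369/68295524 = 603.45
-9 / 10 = -0.90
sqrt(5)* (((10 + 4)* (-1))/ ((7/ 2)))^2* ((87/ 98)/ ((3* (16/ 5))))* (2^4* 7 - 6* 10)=172.04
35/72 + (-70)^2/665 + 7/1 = 20321/1368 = 14.85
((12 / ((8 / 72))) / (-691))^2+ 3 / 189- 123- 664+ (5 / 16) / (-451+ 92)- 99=-153082472807395 / 172787004432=-885.96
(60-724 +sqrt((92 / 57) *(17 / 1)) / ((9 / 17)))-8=-672 +34 *sqrt(22287) / 513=-662.11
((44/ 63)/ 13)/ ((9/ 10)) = 440/ 7371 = 0.06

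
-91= -91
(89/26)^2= 7921/676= 11.72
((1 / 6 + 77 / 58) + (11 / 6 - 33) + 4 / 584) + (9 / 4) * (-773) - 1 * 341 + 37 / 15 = -267688159 / 127020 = -2107.45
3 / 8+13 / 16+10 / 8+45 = 759 / 16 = 47.44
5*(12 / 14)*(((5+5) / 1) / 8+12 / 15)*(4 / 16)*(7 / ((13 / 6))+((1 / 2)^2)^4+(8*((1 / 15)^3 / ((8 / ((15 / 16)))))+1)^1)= 18573779 / 1996800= 9.30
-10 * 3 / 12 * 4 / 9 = -10 / 9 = -1.11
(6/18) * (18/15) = 2/5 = 0.40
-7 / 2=-3.50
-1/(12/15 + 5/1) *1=-5/29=-0.17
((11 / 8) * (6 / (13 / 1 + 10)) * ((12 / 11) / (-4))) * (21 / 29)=-189 / 2668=-0.07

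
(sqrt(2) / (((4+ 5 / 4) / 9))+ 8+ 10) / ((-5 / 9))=-162 / 5-108 * sqrt(2) / 35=-36.76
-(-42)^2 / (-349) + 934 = 327730 / 349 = 939.05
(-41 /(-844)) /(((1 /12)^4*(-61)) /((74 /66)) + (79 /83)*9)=0.01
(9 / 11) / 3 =0.27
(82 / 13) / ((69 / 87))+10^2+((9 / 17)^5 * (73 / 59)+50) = 3957652239887 / 25047697337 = 158.00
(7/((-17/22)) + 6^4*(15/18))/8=133.87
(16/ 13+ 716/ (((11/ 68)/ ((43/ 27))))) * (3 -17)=-381098816/ 3861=-98704.69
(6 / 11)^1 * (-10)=-60 / 11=-5.45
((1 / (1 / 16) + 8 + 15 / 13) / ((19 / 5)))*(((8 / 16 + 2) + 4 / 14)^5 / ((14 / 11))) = 124821709155 / 143061184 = 872.51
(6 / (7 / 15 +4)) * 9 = 810 / 67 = 12.09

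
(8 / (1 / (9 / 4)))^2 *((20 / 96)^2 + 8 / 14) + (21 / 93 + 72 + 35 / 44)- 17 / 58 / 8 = 18841807 / 69223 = 272.19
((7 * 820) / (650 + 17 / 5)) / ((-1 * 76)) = -7175 / 62073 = -0.12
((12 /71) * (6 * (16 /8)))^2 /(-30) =-3456 /25205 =-0.14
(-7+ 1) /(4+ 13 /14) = -28 /23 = -1.22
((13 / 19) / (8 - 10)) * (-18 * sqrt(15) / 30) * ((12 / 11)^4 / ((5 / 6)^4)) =524040192 * sqrt(15) / 869309375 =2.33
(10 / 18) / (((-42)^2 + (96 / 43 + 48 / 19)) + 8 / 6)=0.00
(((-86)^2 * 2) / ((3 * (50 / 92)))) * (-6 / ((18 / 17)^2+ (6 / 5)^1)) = -4573136 / 195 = -23451.98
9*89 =801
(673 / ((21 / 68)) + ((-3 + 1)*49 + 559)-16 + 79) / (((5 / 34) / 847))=233543552 / 15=15569570.13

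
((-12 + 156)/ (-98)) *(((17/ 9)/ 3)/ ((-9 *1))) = 136/ 1323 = 0.10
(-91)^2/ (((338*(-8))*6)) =-49/ 96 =-0.51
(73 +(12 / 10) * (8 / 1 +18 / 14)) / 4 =589 / 28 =21.04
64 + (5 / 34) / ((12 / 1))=26117 / 408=64.01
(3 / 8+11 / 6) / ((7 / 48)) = 106 / 7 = 15.14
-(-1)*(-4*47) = -188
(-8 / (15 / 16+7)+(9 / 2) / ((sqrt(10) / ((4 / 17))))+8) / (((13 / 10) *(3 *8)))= 3 *sqrt(10) / 884+370 / 1651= 0.23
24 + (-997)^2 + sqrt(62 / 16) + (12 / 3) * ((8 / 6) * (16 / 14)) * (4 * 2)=sqrt(62) / 4 + 20875717 / 21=994083.73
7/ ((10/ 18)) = 63/ 5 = 12.60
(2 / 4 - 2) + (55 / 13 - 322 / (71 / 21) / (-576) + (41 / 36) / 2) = 921229 / 265824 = 3.47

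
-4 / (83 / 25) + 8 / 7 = -36 / 581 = -0.06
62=62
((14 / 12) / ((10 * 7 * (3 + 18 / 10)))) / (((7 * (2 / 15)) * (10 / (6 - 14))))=-1 / 336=-0.00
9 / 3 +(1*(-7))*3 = -18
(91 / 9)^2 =8281 / 81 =102.23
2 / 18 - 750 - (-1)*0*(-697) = -6749 / 9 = -749.89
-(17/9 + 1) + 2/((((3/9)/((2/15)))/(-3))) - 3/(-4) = -817/180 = -4.54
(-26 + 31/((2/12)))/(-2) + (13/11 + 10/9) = -7693/99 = -77.71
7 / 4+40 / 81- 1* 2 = 79 / 324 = 0.24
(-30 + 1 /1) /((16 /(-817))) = 23693 /16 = 1480.81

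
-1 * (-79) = 79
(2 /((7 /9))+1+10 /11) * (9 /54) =115 /154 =0.75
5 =5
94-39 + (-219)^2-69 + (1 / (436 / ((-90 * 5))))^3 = 496730653079 / 10360232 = 47945.90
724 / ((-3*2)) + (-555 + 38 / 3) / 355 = -43379 / 355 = -122.19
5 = 5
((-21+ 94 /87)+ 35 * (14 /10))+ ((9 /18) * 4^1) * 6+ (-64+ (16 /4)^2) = -602 /87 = -6.92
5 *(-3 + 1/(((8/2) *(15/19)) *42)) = -7541/504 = -14.96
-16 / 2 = -8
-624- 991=-1615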